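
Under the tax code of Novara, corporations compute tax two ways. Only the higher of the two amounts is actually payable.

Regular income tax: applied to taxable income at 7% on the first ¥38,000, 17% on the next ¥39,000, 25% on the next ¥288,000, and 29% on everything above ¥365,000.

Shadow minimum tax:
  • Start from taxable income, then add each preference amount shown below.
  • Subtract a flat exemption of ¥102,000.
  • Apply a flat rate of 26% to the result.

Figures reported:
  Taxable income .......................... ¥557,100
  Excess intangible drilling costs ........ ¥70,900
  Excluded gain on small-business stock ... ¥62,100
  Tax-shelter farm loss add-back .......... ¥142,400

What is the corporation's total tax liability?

Shadow minimum tax:
  Adjusted income: ¥557,100 + ¥70,900 + ¥62,100 + ¥142,400 = ¥832,500
  Less exemption ¥102,000 → base ¥730,500
  ¥730,500 × 26% = ¥189,930

Regular income tax:
  ¥38,000 × 7% = ¥2,660
  ¥39,000 × 17% = ¥6,630
  ¥288,000 × 25% = ¥72,000
  ¥192,100 × 29% = ¥55,709
  → ¥136,999

¥189,930 > ¥136,999, so the shadow minimum tax is the binding amount.

¥189,930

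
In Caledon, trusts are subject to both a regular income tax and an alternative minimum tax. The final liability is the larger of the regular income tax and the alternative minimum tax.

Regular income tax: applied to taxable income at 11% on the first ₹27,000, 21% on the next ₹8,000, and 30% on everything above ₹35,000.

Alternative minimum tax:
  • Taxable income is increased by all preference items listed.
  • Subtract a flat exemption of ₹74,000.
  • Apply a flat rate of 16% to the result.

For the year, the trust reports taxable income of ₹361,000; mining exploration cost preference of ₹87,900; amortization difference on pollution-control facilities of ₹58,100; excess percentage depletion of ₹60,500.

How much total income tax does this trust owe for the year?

₹102,450

Alternative minimum tax:
  Adjusted income: ₹361,000 + ₹87,900 + ₹58,100 + ₹60,500 = ₹567,500
  Less exemption ₹74,000 → base ₹493,500
  ₹493,500 × 16% = ₹78,960

Regular income tax:
  ₹27,000 × 11% = ₹2,970
  ₹8,000 × 21% = ₹1,680
  ₹326,000 × 30% = ₹97,800
  → ₹102,450

₹102,450 > ₹78,960, so the regular income tax governs.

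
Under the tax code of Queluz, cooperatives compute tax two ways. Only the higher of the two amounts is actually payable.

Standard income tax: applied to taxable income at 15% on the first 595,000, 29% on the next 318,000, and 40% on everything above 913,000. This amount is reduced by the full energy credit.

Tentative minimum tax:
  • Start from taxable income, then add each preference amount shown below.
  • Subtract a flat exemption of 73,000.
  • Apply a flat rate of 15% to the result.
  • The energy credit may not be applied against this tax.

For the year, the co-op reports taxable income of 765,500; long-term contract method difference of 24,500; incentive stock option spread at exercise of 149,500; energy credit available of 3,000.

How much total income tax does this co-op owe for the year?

135,695

Standard income tax:
  595,000 × 15% = 89,250
  170,500 × 29% = 49,445
  → 138,695
  Less energy credit 3,000 → 135,695

Tentative minimum tax:
  Adjusted income: 765,500 + 24,500 + 149,500 = 939,500
  Less exemption 73,000 → base 866,500
  866,500 × 15% = 129,975

135,695 > 129,975, so the standard income tax governs.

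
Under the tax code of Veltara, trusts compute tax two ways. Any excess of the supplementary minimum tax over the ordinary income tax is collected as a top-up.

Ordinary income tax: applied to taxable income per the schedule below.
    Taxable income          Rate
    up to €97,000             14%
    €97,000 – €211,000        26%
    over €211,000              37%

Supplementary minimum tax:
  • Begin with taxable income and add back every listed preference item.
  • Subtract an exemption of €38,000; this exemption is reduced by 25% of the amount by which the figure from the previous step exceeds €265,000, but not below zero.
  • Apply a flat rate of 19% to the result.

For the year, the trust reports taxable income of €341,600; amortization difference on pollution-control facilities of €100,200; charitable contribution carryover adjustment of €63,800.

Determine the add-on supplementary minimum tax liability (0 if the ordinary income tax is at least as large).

€4,522

Supplementary minimum tax:
  Adjusted income: €341,600 + €100,200 + €63,800 = €505,600
  Exemption: 25% × (€505,600 − €265,000) = €60,150 ≥ €38,000, so the exemption is fully phased out
  Base: €505,600 − €0 = €505,600
  €505,600 × 19% = €96,064

Ordinary income tax:
  €97,000 × 14% = €13,580
  €114,000 × 26% = €29,640
  €130,600 × 37% = €48,322
  → €91,542

Excess of supplementary minimum tax over ordinary income tax: €96,064 − €91,542 = €4,522.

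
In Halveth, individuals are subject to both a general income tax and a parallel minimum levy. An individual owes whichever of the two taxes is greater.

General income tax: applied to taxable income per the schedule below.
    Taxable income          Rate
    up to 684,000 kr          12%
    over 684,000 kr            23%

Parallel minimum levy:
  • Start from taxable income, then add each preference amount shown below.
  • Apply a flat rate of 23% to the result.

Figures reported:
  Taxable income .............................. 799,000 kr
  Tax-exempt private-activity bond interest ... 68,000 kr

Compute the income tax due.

General income tax:
  684,000 kr × 12% = 82,080 kr
  115,000 kr × 23% = 26,450 kr
  → 108,530 kr

Parallel minimum levy:
  Adjusted income: 799,000 kr + 68,000 kr = 867,000 kr
  867,000 kr × 23% = 199,410 kr

199,410 kr > 108,530 kr, so the parallel minimum levy is the binding amount.

199,410 kr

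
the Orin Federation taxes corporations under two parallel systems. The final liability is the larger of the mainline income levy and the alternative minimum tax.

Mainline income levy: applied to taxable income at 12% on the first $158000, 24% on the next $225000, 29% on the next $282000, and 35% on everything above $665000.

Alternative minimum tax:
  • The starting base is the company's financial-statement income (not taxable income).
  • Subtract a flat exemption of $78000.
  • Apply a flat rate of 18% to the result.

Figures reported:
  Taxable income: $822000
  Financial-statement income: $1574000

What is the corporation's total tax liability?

$269280

Alternative minimum tax:
  Base (financial-statement income): $1574000
  Less exemption $78000 → base $1496000
  $1496000 × 18% = $269280

Mainline income levy:
  $158000 × 12% = $18960
  $225000 × 24% = $54000
  $282000 × 29% = $81780
  $157000 × 35% = $54950
  → $209690

$269280 > $209690, so the alternative minimum tax is the binding amount.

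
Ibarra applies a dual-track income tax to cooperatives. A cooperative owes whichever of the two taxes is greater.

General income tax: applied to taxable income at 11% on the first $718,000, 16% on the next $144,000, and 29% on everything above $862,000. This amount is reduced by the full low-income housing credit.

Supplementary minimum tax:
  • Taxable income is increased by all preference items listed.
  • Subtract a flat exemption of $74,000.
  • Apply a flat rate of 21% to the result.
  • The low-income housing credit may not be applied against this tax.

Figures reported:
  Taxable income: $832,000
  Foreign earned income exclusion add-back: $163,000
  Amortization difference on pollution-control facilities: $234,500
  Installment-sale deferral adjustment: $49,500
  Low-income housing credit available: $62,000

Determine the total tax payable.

General income tax:
  $718,000 × 11% = $78,980
  $114,000 × 16% = $18,240
  → $97,220
  Less low-income housing credit $62,000 → $35,220

Supplementary minimum tax:
  Adjusted income: $832,000 + $163,000 + $234,500 + $49,500 = $1,279,000
  Less exemption $74,000 → base $1,205,000
  $1,205,000 × 21% = $253,050

$253,050 > $35,220, so the supplementary minimum tax is the binding amount.

$253,050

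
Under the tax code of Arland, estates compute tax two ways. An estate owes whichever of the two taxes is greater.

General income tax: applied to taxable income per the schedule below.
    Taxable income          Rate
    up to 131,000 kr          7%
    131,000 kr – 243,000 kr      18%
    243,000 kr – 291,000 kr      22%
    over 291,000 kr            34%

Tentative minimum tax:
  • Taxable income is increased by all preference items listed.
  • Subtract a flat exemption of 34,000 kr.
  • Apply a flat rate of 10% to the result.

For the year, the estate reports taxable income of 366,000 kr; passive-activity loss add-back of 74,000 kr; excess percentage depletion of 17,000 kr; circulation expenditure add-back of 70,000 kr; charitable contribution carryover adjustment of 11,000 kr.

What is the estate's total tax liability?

65,390 kr

General income tax:
  131,000 kr × 7% = 9,170 kr
  112,000 kr × 18% = 20,160 kr
  48,000 kr × 22% = 10,560 kr
  75,000 kr × 34% = 25,500 kr
  → 65,390 kr

Tentative minimum tax:
  Adjusted income: 366,000 kr + 74,000 kr + 17,000 kr + 70,000 kr + 11,000 kr = 538,000 kr
  Less exemption 34,000 kr → base 504,000 kr
  504,000 kr × 10% = 50,400 kr

65,390 kr > 50,400 kr, so the general income tax governs.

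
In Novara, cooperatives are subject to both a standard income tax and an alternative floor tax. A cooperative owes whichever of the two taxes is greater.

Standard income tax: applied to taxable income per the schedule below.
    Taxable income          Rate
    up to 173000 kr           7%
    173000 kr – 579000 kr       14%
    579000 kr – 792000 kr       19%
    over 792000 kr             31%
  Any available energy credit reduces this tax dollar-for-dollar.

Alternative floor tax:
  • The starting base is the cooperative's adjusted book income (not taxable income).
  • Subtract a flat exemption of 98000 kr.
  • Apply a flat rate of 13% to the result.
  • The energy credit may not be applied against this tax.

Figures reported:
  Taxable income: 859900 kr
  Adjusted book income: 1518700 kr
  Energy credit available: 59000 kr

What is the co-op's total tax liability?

Standard income tax:
  173000 kr × 7% = 12110 kr
  406000 kr × 14% = 56840 kr
  213000 kr × 19% = 40470 kr
  67900 kr × 31% = 21049 kr
  → 130469 kr
  Less energy credit 59000 kr → 71469 kr

Alternative floor tax:
  Base (adjusted book income): 1518700 kr
  Less exemption 98000 kr → base 1420700 kr
  1420700 kr × 13% = 184691 kr

184691 kr > 71469 kr, so the alternative floor tax is the binding amount.

184691 kr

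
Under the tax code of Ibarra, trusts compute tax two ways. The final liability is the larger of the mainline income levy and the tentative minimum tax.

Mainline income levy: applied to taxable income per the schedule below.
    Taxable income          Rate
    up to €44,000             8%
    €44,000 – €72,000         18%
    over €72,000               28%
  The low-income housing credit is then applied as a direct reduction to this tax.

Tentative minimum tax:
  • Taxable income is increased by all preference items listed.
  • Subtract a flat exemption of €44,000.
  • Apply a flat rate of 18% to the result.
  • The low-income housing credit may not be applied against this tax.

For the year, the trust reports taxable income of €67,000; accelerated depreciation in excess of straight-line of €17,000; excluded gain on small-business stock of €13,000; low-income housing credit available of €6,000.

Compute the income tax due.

€9,540

Mainline income levy:
  €44,000 × 8% = €3,520
  €23,000 × 18% = €4,140
  → €7,660
  Less low-income housing credit €6,000 → €1,660

Tentative minimum tax:
  Adjusted income: €67,000 + €17,000 + €13,000 = €97,000
  Less exemption €44,000 → base €53,000
  €53,000 × 18% = €9,540

€9,540 > €1,660, so the tentative minimum tax is the binding amount.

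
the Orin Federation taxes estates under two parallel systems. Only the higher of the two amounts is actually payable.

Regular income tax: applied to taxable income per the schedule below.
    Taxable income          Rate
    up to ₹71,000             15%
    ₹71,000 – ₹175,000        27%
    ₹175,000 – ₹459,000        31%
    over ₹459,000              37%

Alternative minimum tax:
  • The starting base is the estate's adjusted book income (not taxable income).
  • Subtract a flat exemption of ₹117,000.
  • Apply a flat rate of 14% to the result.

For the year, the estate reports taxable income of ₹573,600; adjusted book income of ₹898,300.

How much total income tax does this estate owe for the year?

₹169,172

Alternative minimum tax:
  Base (adjusted book income): ₹898,300
  Less exemption ₹117,000 → base ₹781,300
  ₹781,300 × 14% = ₹109,382

Regular income tax:
  ₹71,000 × 15% = ₹10,650
  ₹104,000 × 27% = ₹28,080
  ₹284,000 × 31% = ₹88,040
  ₹114,600 × 37% = ₹42,402
  → ₹169,172

₹169,172 > ₹109,382, so the regular income tax governs.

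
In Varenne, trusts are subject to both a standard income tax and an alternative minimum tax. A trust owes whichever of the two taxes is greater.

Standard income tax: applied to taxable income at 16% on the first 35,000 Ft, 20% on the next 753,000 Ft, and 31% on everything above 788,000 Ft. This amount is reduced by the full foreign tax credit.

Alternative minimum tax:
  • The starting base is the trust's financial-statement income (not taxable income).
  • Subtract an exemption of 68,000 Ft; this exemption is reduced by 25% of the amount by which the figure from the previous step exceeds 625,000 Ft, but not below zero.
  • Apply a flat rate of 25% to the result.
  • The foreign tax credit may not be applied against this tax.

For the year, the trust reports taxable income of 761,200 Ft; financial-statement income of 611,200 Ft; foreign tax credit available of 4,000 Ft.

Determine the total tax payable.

146,840 Ft

Standard income tax:
  35,000 Ft × 16% = 5,600 Ft
  726,200 Ft × 20% = 145,240 Ft
  → 150,840 Ft
  Less foreign tax credit 4,000 Ft → 146,840 Ft

Alternative minimum tax:
  Base (financial-statement income): 611,200 Ft
  Exemption: 611,200 Ft ≤ 625,000 Ft, so full 68,000 Ft applies
  Base: 611,200 Ft − 68,000 Ft = 543,200 Ft
  543,200 Ft × 25% = 135,800 Ft

146,840 Ft > 135,800 Ft, so the standard income tax governs.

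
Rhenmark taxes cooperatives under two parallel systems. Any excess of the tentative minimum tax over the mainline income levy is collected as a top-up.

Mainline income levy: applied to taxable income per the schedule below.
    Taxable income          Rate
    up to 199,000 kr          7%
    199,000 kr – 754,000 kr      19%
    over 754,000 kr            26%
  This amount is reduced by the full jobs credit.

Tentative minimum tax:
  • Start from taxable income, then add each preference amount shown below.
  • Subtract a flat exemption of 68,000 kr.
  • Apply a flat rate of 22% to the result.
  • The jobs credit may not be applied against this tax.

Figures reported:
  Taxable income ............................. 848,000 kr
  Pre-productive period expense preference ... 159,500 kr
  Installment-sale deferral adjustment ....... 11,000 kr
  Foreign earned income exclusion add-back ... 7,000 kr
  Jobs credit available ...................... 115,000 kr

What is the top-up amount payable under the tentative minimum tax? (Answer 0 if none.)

181,830 kr

Mainline income levy:
  199,000 kr × 7% = 13,930 kr
  555,000 kr × 19% = 105,450 kr
  94,000 kr × 26% = 24,440 kr
  → 143,820 kr
  Less jobs credit 115,000 kr → 28,820 kr

Tentative minimum tax:
  Adjusted income: 848,000 kr + 159,500 kr + 11,000 kr + 7,000 kr = 1,025,500 kr
  Less exemption 68,000 kr → base 957,500 kr
  957,500 kr × 22% = 210,650 kr

Excess of tentative minimum tax over mainline income levy: 210,650 kr − 28,820 kr = 181,830 kr.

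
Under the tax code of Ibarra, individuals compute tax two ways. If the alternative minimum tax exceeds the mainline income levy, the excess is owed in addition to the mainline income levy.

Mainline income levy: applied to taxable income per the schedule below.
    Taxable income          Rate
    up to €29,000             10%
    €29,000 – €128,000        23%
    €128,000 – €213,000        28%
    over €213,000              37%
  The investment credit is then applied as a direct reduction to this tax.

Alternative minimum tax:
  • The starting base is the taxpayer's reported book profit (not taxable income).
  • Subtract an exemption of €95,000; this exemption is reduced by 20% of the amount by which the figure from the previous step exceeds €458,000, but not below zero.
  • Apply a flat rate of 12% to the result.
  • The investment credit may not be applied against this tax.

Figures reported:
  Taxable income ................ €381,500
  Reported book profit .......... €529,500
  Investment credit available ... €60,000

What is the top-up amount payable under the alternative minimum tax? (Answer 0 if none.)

Alternative minimum tax:
  Base (reported book profit): €529,500
  Exemption: €95,000 − 20% × (€529,500 − €458,000) = €95,000 − €14,300 = €80,700
  Base: €529,500 − €80,700 = €448,800
  €448,800 × 12% = €53,856

Mainline income levy:
  €29,000 × 10% = €2,900
  €99,000 × 23% = €22,770
  €85,000 × 28% = €23,800
  €168,500 × 37% = €62,345
  → €111,815
  Less investment credit €60,000 → €51,815

Excess of alternative minimum tax over mainline income levy: €53,856 − €51,815 = €2,041.

€2,041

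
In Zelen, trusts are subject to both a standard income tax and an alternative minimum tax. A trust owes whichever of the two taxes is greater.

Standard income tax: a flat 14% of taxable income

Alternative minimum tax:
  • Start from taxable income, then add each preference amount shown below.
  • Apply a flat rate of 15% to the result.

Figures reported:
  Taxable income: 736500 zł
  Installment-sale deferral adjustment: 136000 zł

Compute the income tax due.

130875 zł

Standard income tax:
  736500 zł × 14% = 103110 zł

Alternative minimum tax:
  Adjusted income: 736500 zł + 136000 zł = 872500 zł
  872500 zł × 15% = 130875 zł

130875 zł > 103110 zł, so the alternative minimum tax is the binding amount.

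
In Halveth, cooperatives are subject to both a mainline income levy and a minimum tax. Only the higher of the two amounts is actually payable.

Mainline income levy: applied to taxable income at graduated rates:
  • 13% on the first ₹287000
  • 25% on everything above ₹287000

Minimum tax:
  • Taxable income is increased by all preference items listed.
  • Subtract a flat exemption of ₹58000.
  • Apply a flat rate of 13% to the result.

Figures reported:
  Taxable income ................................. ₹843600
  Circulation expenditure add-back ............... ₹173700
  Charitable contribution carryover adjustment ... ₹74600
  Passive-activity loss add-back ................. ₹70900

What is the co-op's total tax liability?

Mainline income levy:
  ₹287000 × 13% = ₹37310
  ₹556600 × 25% = ₹139150
  → ₹176460

Minimum tax:
  Adjusted income: ₹843600 + ₹173700 + ₹74600 + ₹70900 = ₹1162800
  Less exemption ₹58000 → base ₹1104800
  ₹1104800 × 13% = ₹143624

₹176460 > ₹143624, so the mainline income levy governs.

₹176460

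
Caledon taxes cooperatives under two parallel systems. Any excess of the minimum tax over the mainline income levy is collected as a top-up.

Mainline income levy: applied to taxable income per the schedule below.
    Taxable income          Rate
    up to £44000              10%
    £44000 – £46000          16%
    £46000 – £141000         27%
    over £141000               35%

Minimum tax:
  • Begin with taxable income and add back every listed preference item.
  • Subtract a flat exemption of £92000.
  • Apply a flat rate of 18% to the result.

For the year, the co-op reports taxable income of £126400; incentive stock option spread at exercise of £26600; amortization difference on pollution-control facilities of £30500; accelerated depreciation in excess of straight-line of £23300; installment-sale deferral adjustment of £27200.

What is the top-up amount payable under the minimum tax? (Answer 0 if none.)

£0

Mainline income levy:
  £44000 × 10% = £4400
  £2000 × 16% = £320
  £80400 × 27% = £21708
  → £26428

Minimum tax:
  Adjusted income: £126400 + £26600 + £30500 + £23300 + £27200 = £234000
  Less exemption £92000 → base £142000
  £142000 × 18% = £25560

£25560 ≤ £26428, so no add-on is due.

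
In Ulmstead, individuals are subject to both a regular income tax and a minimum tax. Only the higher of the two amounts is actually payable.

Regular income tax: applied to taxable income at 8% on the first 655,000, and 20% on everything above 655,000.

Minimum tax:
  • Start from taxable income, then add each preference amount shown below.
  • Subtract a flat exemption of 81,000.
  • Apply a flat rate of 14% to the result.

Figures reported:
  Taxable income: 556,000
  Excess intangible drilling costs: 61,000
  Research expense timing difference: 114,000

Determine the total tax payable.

91,000

Regular income tax:
  556,000 × 8% = 44,480

Minimum tax:
  Adjusted income: 556,000 + 61,000 + 114,000 = 731,000
  Less exemption 81,000 → base 650,000
  650,000 × 14% = 91,000

91,000 > 44,480, so the minimum tax is the binding amount.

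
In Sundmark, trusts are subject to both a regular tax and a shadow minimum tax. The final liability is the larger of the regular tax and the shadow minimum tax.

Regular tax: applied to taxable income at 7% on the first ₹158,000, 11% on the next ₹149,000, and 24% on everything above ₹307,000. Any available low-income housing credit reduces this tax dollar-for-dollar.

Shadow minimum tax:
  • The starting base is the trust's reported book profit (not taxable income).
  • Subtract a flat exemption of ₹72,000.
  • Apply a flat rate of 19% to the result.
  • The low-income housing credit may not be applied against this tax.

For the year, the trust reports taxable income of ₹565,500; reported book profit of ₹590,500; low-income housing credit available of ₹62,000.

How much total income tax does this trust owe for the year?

₹98,515

Shadow minimum tax:
  Base (reported book profit): ₹590,500
  Less exemption ₹72,000 → base ₹518,500
  ₹518,500 × 19% = ₹98,515

Regular tax:
  ₹158,000 × 7% = ₹11,060
  ₹149,000 × 11% = ₹16,390
  ₹258,500 × 24% = ₹62,040
  → ₹89,490
  Less low-income housing credit ₹62,000 → ₹27,490

₹98,515 > ₹27,490, so the shadow minimum tax is the binding amount.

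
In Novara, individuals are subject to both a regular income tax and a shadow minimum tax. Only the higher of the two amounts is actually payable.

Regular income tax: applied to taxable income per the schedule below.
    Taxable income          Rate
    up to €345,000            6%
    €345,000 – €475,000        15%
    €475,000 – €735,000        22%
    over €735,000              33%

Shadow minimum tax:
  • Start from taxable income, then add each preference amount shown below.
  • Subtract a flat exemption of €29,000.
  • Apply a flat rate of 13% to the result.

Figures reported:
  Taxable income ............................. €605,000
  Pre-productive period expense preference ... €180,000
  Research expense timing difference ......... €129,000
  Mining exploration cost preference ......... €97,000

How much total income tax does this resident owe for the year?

Regular income tax:
  €345,000 × 6% = €20,700
  €130,000 × 15% = €19,500
  €130,000 × 22% = €28,600
  → €68,800

Shadow minimum tax:
  Adjusted income: €605,000 + €180,000 + €129,000 + €97,000 = €1,011,000
  Less exemption €29,000 → base €982,000
  €982,000 × 13% = €127,660

€127,660 > €68,800, so the shadow minimum tax is the binding amount.

€127,660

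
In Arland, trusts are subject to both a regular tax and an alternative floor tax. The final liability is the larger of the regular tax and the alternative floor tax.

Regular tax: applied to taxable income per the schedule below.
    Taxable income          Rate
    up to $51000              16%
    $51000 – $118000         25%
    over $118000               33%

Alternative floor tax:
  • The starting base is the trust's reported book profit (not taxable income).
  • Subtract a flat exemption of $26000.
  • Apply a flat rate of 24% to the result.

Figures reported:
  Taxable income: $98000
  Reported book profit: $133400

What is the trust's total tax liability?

$25776

Alternative floor tax:
  Base (reported book profit): $133400
  Less exemption $26000 → base $107400
  $107400 × 24% = $25776

Regular tax:
  $51000 × 16% = $8160
  $47000 × 25% = $11750
  → $19910

$25776 > $19910, so the alternative floor tax is the binding amount.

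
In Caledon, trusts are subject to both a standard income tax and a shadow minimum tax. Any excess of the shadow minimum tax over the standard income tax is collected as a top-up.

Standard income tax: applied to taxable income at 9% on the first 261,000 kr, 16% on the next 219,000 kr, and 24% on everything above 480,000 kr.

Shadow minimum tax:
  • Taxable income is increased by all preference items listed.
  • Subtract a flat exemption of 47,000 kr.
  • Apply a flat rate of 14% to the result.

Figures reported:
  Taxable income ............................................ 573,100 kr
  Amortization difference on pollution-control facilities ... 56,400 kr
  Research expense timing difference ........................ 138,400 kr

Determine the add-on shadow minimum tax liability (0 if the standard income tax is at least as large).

20,052 kr

Shadow minimum tax:
  Adjusted income: 573,100 kr + 56,400 kr + 138,400 kr = 767,900 kr
  Less exemption 47,000 kr → base 720,900 kr
  720,900 kr × 14% = 100,926 kr

Standard income tax:
  261,000 kr × 9% = 23,490 kr
  219,000 kr × 16% = 35,040 kr
  93,100 kr × 24% = 22,344 kr
  → 80,874 kr

Excess of shadow minimum tax over standard income tax: 100,926 kr − 80,874 kr = 20,052 kr.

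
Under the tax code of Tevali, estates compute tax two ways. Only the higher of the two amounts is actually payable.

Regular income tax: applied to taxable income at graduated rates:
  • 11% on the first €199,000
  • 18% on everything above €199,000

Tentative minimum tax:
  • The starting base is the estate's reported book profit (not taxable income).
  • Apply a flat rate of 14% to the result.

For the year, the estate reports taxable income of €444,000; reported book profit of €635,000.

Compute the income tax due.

Tentative minimum tax:
  Base (reported book profit): €635,000
  €635,000 × 14% = €88,900

Regular income tax:
  €199,000 × 11% = €21,890
  €245,000 × 18% = €44,100
  → €65,990

€88,900 > €65,990, so the tentative minimum tax is the binding amount.

€88,900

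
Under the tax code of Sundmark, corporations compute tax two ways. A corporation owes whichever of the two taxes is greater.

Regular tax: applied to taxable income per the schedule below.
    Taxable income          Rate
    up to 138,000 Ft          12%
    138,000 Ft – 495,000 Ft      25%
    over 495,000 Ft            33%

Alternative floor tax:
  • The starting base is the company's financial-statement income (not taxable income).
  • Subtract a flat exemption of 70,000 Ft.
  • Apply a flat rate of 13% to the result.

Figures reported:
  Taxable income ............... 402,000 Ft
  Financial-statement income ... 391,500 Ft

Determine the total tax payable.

82,560 Ft

Alternative floor tax:
  Base (financial-statement income): 391,500 Ft
  Less exemption 70,000 Ft → base 321,500 Ft
  321,500 Ft × 13% = 41,795 Ft

Regular tax:
  138,000 Ft × 12% = 16,560 Ft
  264,000 Ft × 25% = 66,000 Ft
  → 82,560 Ft

82,560 Ft > 41,795 Ft, so the regular tax governs.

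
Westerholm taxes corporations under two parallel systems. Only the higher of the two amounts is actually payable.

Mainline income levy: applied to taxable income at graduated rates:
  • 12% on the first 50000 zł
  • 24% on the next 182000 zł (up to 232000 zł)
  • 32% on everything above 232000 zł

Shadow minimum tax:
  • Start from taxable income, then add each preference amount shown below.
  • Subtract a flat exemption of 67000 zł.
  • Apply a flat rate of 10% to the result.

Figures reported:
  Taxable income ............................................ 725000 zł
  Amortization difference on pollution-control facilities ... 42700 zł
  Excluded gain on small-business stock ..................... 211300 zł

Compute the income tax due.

207440 zł

Shadow minimum tax:
  Adjusted income: 725000 zł + 42700 zł + 211300 zł = 979000 zł
  Less exemption 67000 zł → base 912000 zł
  912000 zł × 10% = 91200 zł

Mainline income levy:
  50000 zł × 12% = 6000 zł
  182000 zł × 24% = 43680 zł
  493000 zł × 32% = 157760 zł
  → 207440 zł

207440 zł > 91200 zł, so the mainline income levy governs.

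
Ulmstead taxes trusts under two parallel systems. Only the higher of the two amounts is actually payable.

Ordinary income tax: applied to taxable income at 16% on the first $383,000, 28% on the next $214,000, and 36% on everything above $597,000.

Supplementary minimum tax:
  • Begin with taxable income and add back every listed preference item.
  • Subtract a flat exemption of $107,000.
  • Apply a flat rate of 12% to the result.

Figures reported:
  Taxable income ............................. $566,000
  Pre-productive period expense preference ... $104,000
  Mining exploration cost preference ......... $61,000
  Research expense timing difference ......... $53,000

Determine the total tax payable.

Ordinary income tax:
  $383,000 × 16% = $61,280
  $183,000 × 28% = $51,240
  → $112,520

Supplementary minimum tax:
  Adjusted income: $566,000 + $104,000 + $61,000 + $53,000 = $784,000
  Less exemption $107,000 → base $677,000
  $677,000 × 12% = $81,240

$112,520 > $81,240, so the ordinary income tax governs.

$112,520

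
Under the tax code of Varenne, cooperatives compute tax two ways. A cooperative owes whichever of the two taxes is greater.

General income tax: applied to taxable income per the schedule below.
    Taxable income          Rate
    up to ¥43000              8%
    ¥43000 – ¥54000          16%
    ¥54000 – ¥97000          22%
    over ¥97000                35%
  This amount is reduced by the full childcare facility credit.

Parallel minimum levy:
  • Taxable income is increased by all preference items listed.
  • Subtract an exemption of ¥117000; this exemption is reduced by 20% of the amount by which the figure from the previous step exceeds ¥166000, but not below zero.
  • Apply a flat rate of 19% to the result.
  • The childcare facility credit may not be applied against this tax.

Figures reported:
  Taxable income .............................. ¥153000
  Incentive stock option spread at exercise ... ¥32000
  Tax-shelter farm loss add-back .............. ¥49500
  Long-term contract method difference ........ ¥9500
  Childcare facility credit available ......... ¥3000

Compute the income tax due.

Parallel minimum levy:
  Adjusted income: ¥153000 + ¥32000 + ¥49500 + ¥9500 = ¥244000
  Exemption: ¥117000 − 20% × (¥244000 − ¥166000) = ¥117000 − ¥15600 = ¥101400
  Base: ¥244000 − ¥101400 = ¥142600
  ¥142600 × 19% = ¥27094

General income tax:
  ¥43000 × 8% = ¥3440
  ¥11000 × 16% = ¥1760
  ¥43000 × 22% = ¥9460
  ¥56000 × 35% = ¥19600
  → ¥34260
  Less childcare facility credit ¥3000 → ¥31260

¥31260 > ¥27094, so the general income tax governs.

¥31260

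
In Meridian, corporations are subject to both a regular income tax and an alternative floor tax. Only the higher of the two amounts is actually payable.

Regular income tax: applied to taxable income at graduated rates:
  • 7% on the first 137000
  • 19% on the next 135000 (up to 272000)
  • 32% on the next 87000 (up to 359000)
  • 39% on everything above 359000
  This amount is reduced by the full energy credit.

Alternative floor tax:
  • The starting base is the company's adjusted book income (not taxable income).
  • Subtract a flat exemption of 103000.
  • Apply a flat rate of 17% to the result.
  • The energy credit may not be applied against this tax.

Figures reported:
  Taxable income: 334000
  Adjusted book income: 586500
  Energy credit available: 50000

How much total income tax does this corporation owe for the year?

82195

Regular income tax:
  137000 × 7% = 9590
  135000 × 19% = 25650
  62000 × 32% = 19840
  → 55080
  Less energy credit 50000 → 5080

Alternative floor tax:
  Base (adjusted book income): 586500
  Less exemption 103000 → base 483500
  483500 × 17% = 82195

82195 > 5080, so the alternative floor tax is the binding amount.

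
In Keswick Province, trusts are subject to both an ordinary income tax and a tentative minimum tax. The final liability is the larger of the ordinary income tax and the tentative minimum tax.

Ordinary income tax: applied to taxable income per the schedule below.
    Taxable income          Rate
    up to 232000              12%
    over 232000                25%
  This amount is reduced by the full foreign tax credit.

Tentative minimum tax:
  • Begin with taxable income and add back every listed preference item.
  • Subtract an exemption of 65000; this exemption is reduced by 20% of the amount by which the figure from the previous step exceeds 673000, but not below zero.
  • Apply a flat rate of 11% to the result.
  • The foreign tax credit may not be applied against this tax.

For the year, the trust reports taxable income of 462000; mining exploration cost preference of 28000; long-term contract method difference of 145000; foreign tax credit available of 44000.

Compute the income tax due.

Ordinary income tax:
  232000 × 12% = 27840
  230000 × 25% = 57500
  → 85340
  Less foreign tax credit 44000 → 41340

Tentative minimum tax:
  Adjusted income: 462000 + 28000 + 145000 = 635000
  Exemption: 635000 ≤ 673000, so full 65000 applies
  Base: 635000 − 65000 = 570000
  570000 × 11% = 62700

62700 > 41340, so the tentative minimum tax is the binding amount.

62700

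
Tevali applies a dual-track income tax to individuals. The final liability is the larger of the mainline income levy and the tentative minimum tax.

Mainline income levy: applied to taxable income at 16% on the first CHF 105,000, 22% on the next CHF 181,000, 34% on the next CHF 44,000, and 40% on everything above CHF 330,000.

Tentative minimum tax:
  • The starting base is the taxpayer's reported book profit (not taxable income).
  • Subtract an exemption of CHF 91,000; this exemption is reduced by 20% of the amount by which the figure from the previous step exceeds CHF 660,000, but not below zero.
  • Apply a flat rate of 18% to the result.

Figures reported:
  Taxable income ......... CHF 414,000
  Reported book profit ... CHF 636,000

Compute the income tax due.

Mainline income levy:
  CHF 105,000 × 16% = CHF 16,800
  CHF 181,000 × 22% = CHF 39,820
  CHF 44,000 × 34% = CHF 14,960
  CHF 84,000 × 40% = CHF 33,600
  → CHF 105,180

Tentative minimum tax:
  Base (reported book profit): CHF 636,000
  Exemption: CHF 636,000 ≤ CHF 660,000, so full CHF 91,000 applies
  Base: CHF 636,000 − CHF 91,000 = CHF 545,000
  CHF 545,000 × 18% = CHF 98,100

CHF 105,180 > CHF 98,100, so the mainline income levy governs.

CHF 105,180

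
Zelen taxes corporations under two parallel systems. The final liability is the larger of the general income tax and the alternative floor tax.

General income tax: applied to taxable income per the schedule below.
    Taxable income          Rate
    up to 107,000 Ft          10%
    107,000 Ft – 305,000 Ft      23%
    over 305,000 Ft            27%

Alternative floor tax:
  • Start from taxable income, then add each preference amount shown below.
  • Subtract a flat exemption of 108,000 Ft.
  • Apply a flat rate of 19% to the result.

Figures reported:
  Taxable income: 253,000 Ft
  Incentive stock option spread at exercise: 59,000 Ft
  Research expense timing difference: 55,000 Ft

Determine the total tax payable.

49,210 Ft

Alternative floor tax:
  Adjusted income: 253,000 Ft + 59,000 Ft + 55,000 Ft = 367,000 Ft
  Less exemption 108,000 Ft → base 259,000 Ft
  259,000 Ft × 19% = 49,210 Ft

General income tax:
  107,000 Ft × 10% = 10,700 Ft
  146,000 Ft × 23% = 33,580 Ft
  → 44,280 Ft

49,210 Ft > 44,280 Ft, so the alternative floor tax is the binding amount.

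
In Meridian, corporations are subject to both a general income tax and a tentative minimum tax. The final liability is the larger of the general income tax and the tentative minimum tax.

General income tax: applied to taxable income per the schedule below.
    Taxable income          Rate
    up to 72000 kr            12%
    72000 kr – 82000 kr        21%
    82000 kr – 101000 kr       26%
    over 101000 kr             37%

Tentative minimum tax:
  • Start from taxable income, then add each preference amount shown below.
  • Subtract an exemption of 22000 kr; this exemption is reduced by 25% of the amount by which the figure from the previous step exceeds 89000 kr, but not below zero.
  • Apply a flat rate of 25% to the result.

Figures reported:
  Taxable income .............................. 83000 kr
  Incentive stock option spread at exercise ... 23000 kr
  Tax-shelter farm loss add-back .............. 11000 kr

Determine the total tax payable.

25500 kr

Tentative minimum tax:
  Adjusted income: 83000 kr + 23000 kr + 11000 kr = 117000 kr
  Exemption: 22000 kr − 25% × (117000 kr − 89000 kr) = 22000 kr − 7000 kr = 15000 kr
  Base: 117000 kr − 15000 kr = 102000 kr
  102000 kr × 25% = 25500 kr

General income tax:
  72000 kr × 12% = 8640 kr
  10000 kr × 21% = 2100 kr
  1000 kr × 26% = 260 kr
  → 11000 kr

25500 kr > 11000 kr, so the tentative minimum tax is the binding amount.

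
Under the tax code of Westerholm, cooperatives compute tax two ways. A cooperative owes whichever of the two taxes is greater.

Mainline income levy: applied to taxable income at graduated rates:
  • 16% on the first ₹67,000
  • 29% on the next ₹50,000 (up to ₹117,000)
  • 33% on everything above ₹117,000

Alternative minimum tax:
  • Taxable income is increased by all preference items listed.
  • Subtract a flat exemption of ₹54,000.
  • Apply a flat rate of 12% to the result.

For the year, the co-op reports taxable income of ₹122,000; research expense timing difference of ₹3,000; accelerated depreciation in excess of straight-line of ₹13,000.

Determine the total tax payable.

Alternative minimum tax:
  Adjusted income: ₹122,000 + ₹3,000 + ₹13,000 = ₹138,000
  Less exemption ₹54,000 → base ₹84,000
  ₹84,000 × 12% = ₹10,080

Mainline income levy:
  ₹67,000 × 16% = ₹10,720
  ₹50,000 × 29% = ₹14,500
  ₹5,000 × 33% = ₹1,650
  → ₹26,870

₹26,870 > ₹10,080, so the mainline income levy governs.

₹26,870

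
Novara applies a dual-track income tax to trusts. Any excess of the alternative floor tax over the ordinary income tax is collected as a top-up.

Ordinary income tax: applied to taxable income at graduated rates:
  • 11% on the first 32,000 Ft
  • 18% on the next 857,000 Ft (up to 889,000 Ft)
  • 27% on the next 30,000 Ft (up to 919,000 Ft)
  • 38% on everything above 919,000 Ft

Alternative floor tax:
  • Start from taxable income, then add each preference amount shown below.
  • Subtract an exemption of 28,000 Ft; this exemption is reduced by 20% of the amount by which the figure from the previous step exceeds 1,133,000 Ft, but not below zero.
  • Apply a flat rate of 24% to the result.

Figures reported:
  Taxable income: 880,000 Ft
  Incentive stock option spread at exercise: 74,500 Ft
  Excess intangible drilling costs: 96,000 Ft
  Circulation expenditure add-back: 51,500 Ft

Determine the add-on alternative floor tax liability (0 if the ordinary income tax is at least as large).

101,600 Ft

Ordinary income tax:
  32,000 Ft × 11% = 3,520 Ft
  848,000 Ft × 18% = 152,640 Ft
  → 156,160 Ft

Alternative floor tax:
  Adjusted income: 880,000 Ft + 74,500 Ft + 96,000 Ft + 51,500 Ft = 1,102,000 Ft
  Exemption: 1,102,000 Ft ≤ 1,133,000 Ft, so full 28,000 Ft applies
  Base: 1,102,000 Ft − 28,000 Ft = 1,074,000 Ft
  1,074,000 Ft × 24% = 257,760 Ft

Excess of alternative floor tax over ordinary income tax: 257,760 Ft − 156,160 Ft = 101,600 Ft.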